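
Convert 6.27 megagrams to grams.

6270000 grams

mega = 10^6, (no prefix) = 10^0; factor is 10^6.
6.27 × 10^6 = 6270000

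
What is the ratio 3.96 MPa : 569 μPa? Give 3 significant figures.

(3.96 × 10⁶) / (569 × 10⁻⁶) = 0.00696 × 10¹²

6960000000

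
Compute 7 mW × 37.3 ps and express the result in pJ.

7 × 10⁻³ × 37.3 × 10⁻¹² = 261.1 × 10⁻¹⁵ J

0.2611 pJ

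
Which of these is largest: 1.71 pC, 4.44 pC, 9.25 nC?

9.25 nC

1.71 pC = 0.00000000000171 C
4.44 pC = 0.00000000000444 C
9.25 nC = 0.00000000925 C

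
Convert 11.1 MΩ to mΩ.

11100000000 mΩ

mega = 10^6, milli = 10^-3; factor is 10^9.
11.1 × 10^9 = 11100000000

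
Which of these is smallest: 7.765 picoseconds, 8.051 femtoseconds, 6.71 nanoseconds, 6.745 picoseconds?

8.051 femtoseconds

7.765 picoseconds = 0.000000000007765 seconds
8.051 femtoseconds = 0.000000000000008051 seconds
6.71 nanoseconds = 0.00000000671 seconds
6.745 picoseconds = 0.000000000006745 seconds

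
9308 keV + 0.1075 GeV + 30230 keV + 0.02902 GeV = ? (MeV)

In MeV:
  9308 keV = 9308e-3 MeV = 9.308
  0.1075 GeV = 0.1075e3 MeV = 107.5
  30230 keV = 30230e-3 MeV = 30.23
  0.02902 GeV = 0.02902e3 MeV = 29.02
Sum: 9.308 + 107.5 + 30.23 + 29.02 = 176.058

176.058 MeV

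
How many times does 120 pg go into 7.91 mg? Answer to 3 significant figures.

(7.91 × 10^-3) / (120 × 10^-12) = 0.06592 × 10^9

65900000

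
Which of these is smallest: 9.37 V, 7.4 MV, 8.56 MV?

9.37 V = 9.37 V
7.4 MV = 7400000 V
8.56 MV = 8560000 V

9.37 V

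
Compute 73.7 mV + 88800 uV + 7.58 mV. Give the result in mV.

170.08 mV

In mV:
  73.7 mV → 73.7
  88800 uV = 88800 × 10⁻³ mV = 88.8
  7.58 mV → 7.58
Sum: 73.7 + 88.8 + 7.58 = 170.08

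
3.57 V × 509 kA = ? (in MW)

1.81713 MW

3.57 × 509 × 10^3 = 1817.13 × 10^3 W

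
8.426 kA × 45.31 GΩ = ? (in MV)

381782060 MV

8.426e3 × 45.31e9 = 381.78206e12 V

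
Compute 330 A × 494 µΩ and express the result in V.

0.16302 V

330 × 494e-6 = 163020e-6 V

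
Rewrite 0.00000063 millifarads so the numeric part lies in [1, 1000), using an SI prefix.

= 630 × 10^-12 farads; 10^-12 is pico.

630 picofarads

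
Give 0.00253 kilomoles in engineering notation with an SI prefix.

= 2.53 moles; mantissa already in [1, 1000).

2.53 moles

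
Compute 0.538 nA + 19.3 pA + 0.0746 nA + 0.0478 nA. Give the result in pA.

In pA:
  0.538 nA = 0.538 × 10³ pA = 538
  19.3 pA → 19.3
  0.0746 nA = 0.0746 × 10³ pA = 74.6
  0.0478 nA = 0.0478 × 10³ pA = 47.8
Sum: 538 + 19.3 + 74.6 + 47.8 = 679.7

679.7 pA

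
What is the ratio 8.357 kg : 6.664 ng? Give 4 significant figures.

(8.357 × 10^3) / (6.664 × 10^-9) = 1.2541 × 10^12

1254000000000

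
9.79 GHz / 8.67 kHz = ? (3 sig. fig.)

1130000

(9.79 × 10⁹) / (8.67 × 10³) = 1.129 × 10⁶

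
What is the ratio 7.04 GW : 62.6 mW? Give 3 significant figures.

112000000000

(7.04 × 10⁹) / (62.6 × 10⁻³) = 0.1125 × 10¹²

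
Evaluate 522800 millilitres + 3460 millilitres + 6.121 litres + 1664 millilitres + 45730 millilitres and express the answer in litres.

In litres:
  522800 millilitres = 522800 × 10^-3 litres = 522.8
  3460 millilitres = 3460 × 10^-3 litres = 3.46
  6.121 litres → 6.121
  1664 millilitres = 1664 × 10^-3 litres = 1.664
  45730 millilitres = 45730 × 10^-3 litres = 45.73
Sum: 522.8 + 3.46 + 6.121 + 1.664 + 45.73 = 579.775

579.775 litres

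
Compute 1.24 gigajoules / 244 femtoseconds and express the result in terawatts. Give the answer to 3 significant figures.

5080000000 terawatts

(1.24e9) / (244e-15) = 0.005082e24 W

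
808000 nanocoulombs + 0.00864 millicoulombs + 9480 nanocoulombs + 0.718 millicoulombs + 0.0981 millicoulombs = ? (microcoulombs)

1642.22 microcoulombs

In microcoulombs:
  808000 nanocoulombs = 808000e-3 microcoulombs = 808
  0.00864 millicoulombs = 0.00864e3 microcoulombs = 8.64
  9480 nanocoulombs = 9480e-3 microcoulombs = 9.48
  0.718 millicoulombs = 0.718e3 microcoulombs = 718
  0.0981 millicoulombs = 0.0981e3 microcoulombs = 98.1
Sum: 808 + 8.64 + 9.48 + 718 + 98.1 = 1642.22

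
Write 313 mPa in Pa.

0.313 Pa

milli = 1e-3, (no prefix) = 1e0; factor is 1e-3.
313 × 1e-3 = 0.313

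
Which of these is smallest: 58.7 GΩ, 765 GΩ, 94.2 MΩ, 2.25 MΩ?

58.7 GΩ = 58700000000 Ω
765 GΩ = 765000000000 Ω
94.2 MΩ = 94200000 Ω
2.25 MΩ = 2250000 Ω

2.25 MΩ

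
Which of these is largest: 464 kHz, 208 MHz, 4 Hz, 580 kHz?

208 MHz

464 kHz = 464000 Hz
208 MHz = 208000000 Hz
4 Hz = 4 Hz
580 kHz = 580000 Hz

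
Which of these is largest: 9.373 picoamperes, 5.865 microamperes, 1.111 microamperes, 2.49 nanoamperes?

9.373 picoamperes = 0.000000000009373 amperes
5.865 microamperes = 0.000005865 amperes
1.111 microamperes = 0.000001111 amperes
2.49 nanoamperes = 0.00000000249 amperes

5.865 microamperes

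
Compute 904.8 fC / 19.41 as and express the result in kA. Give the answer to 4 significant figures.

46.62 kA

(904.8 × 10⁻¹⁵) / (19.41 × 10⁻¹⁸) = 46.6151 × 10³ A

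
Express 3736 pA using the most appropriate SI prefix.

3.736 nA

= 3.736e-9 A; 1e-9 is nano.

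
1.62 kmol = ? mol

1620 mol

kilo = 1e3, (no prefix) = 1e0; factor is 1e3.
1.62 × 1e3 = 1620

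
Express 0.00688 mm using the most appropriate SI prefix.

= 6.88 × 10^-6 m; 10^-6 is micro.

6.88 um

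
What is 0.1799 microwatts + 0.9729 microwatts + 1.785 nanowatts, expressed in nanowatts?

In nanowatts:
  0.1799 microwatts = 0.1799 × 10^3 nanowatts = 179.9
  0.9729 microwatts = 0.9729 × 10^3 nanowatts = 972.9
  1.785 nanowatts → 1.785
Sum: 179.9 + 972.9 + 1.785 = 1154.585

1154.585 nanowatts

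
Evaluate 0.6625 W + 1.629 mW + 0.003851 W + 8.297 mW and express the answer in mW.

676.277 mW

In mW:
  0.6625 W = 0.6625e3 mW = 662.5
  1.629 mW → 1.629
  0.003851 W = 0.003851e3 mW = 3.851
  8.297 mW → 8.297
Sum: 662.5 + 1.629 + 3.851 + 8.297 = 676.277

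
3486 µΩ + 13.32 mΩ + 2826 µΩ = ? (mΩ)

19.632 mΩ

In mΩ:
  3486 µΩ = 3486e-3 mΩ = 3.486
  13.32 mΩ → 13.32
  2826 µΩ = 2826e-3 mΩ = 2.826
Sum: 3.486 + 13.32 + 2.826 = 19.632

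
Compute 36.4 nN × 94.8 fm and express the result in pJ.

36.4e-9 × 94.8e-15 = 3450.72e-24 J

0.00000000345072 pJ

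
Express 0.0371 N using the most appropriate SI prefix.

= 37.1 × 10⁻³ N; 10⁻³ is milli.

37.1 mN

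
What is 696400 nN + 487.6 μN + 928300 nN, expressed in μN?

2112.3 μN

In μN:
  696400 nN = 696400e-3 μN = 696.4
  487.6 μN → 487.6
  928300 nN = 928300e-3 μN = 928.3
Sum: 696.4 + 487.6 + 928.3 = 2112.3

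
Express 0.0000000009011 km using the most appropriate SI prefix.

901.1 nm

= 901.1e-9 m; 1e-9 is nano.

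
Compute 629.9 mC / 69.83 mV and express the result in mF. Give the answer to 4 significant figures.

9020 mF

(629.9 × 10⁻³) / (69.83 × 10⁻³) = 9.02048 F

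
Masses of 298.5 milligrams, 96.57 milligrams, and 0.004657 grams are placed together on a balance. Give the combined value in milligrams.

In milligrams:
  298.5 milligrams → 298.5
  96.57 milligrams → 96.57
  0.004657 grams = 0.004657 × 10^3 milligrams = 4.657
Sum: 298.5 + 96.57 + 4.657 = 399.727

399.727 milligrams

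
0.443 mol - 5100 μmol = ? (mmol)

437.9 mmol

In mmol:
  0.443 mol = 0.443 × 10³ mmol = 443
  5100 μmol = 5100 × 10⁻³ mmol = 5.1
Difference: 443 - 5.1 = 437.9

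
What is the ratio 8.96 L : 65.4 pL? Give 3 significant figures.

(8.96) / (65.4 × 10⁻¹²) = 0.137 × 10¹²

137000000000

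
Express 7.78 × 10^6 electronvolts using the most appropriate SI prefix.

= 7.78 × 10^6 electronvolts; 10^6 is mega.

7.78 megaelectronvolts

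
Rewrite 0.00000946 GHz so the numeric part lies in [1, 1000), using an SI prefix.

= 9.46 × 10^3 Hz; 10^3 is kilo.

9.46 kHz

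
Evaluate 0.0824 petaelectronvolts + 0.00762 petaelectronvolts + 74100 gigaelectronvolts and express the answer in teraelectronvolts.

In teraelectronvolts:
  0.0824 petaelectronvolts = 0.0824e3 teraelectronvolts = 82.4
  0.00762 petaelectronvolts = 0.00762e3 teraelectronvolts = 7.62
  74100 gigaelectronvolts = 74100e-3 teraelectronvolts = 74.1
Sum: 82.4 + 7.62 + 74.1 = 164.12

164.12 teraelectronvolts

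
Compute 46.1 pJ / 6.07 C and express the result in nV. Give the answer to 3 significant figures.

0.00759 nV

(46.1 × 10⁻¹²) / (6.07) = 7.5947 × 10⁻¹² V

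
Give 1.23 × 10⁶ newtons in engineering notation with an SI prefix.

1.23 meganewtons

= 1.23 × 10⁶ newtons; 10⁶ is mega.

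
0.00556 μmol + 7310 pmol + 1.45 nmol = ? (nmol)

In nmol:
  0.00556 μmol = 0.00556 × 10³ nmol = 5.56
  7310 pmol = 7310 × 10⁻³ nmol = 7.31
  1.45 nmol → 1.45
Sum: 5.56 + 7.31 + 1.45 = 14.32

14.32 nmol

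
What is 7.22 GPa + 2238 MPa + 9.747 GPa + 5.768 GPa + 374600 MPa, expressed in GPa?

In GPa:
  7.22 GPa → 7.22
  2238 MPa = 2238e-3 GPa = 2.238
  9.747 GPa → 9.747
  5.768 GPa → 5.768
  374600 MPa = 374600e-3 GPa = 374.6
Sum: 7.22 + 2.238 + 9.747 + 5.768 + 374.6 = 399.573

399.573 GPa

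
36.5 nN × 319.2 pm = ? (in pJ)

0.0000116508 pJ

36.5e-9 × 319.2e-12 = 11650.8e-21 J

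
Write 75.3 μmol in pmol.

75300000 pmol

micro = 1e-6, pico = 1e-12; factor is 1e6.
75.3 × 1e6 = 75300000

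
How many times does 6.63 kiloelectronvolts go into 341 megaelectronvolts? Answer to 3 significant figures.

51400

(341 × 10^6) / (6.63 × 10^3) = 51.43 × 10^3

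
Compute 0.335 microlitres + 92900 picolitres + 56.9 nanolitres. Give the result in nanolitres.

484.8 nanolitres

In nanolitres:
  0.335 microlitres = 0.335 × 10^3 nanolitres = 335
  92900 picolitres = 92900 × 10^-3 nanolitres = 92.9
  56.9 nanolitres → 56.9
Sum: 335 + 92.9 + 56.9 = 484.8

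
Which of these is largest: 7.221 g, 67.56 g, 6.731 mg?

67.56 g

7.221 g = 7.221 g
67.56 g = 67.56 g
6.731 mg = 0.006731 g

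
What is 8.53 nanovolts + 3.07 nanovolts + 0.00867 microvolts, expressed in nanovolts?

In nanovolts:
  8.53 nanovolts → 8.53
  3.07 nanovolts → 3.07
  0.00867 microvolts = 0.00867e3 nanovolts = 8.67
Sum: 8.53 + 3.07 + 8.67 = 20.27

20.27 nanovolts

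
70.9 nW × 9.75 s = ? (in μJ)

0.691275 μJ

70.9 × 10^-9 × 9.75 = 691.275 × 10^-9 J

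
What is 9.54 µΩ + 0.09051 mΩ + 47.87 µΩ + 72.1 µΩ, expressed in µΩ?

220.02 µΩ

In µΩ:
  9.54 µΩ → 9.54
  0.09051 mΩ = 0.09051 × 10³ µΩ = 90.51
  47.87 µΩ → 47.87
  72.1 µΩ → 72.1
Sum: 9.54 + 90.51 + 47.87 + 72.1 = 220.02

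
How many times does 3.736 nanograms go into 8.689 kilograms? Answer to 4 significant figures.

2326000000000

(8.689 × 10^3) / (3.736 × 10^-9) = 2.3257 × 10^12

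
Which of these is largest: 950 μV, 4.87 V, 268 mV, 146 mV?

950 μV = 0.00095 V
4.87 V = 4.87 V
268 mV = 0.268 V
146 mV = 0.146 V

4.87 V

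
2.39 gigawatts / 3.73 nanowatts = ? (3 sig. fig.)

(2.39 × 10^9) / (3.73 × 10^-9) = 0.6408 × 10^18

641000000000000000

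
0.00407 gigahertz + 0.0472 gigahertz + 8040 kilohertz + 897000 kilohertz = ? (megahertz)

In megahertz:
  0.00407 gigahertz = 0.00407e3 megahertz = 4.07
  0.0472 gigahertz = 0.0472e3 megahertz = 47.2
  8040 kilohertz = 8040e-3 megahertz = 8.04
  897000 kilohertz = 897000e-3 megahertz = 897
Sum: 4.07 + 47.2 + 8.04 + 897 = 956.31

956.31 megahertz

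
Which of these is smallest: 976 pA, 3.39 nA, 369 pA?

369 pA

976 pA = 0.000000000976 A
3.39 nA = 0.00000000339 A
369 pA = 0.000000000369 A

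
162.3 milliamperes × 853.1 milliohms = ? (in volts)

0.13845813 volts

162.3 × 10^-3 × 853.1 × 10^-3 = 138458.13 × 10^-6 V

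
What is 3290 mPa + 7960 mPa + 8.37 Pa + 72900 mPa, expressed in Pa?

92.52 Pa

In Pa:
  3290 mPa = 3290e-3 Pa = 3.29
  7960 mPa = 7960e-3 Pa = 7.96
  8.37 Pa → 8.37
  72900 mPa = 72900e-3 Pa = 72.9
Sum: 3.29 + 7.96 + 8.37 + 72.9 = 92.52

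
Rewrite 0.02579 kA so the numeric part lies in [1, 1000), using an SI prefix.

25.79 A

= 25.79 A; mantissa already in [1, 1000).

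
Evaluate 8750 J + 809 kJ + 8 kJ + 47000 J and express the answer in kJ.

In kJ:
  8750 J = 8750 × 10⁻³ kJ = 8.75
  809 kJ → 809
  8 kJ → 8
  47000 J = 47000 × 10⁻³ kJ = 47
Sum: 8.75 + 809 + 8 + 47 = 872.75

872.75 kJ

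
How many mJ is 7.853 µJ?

0.007853 mJ

micro = 1e-6, milli = 1e-3; factor is 1e-3.
7.853 × 1e-3 = 0.007853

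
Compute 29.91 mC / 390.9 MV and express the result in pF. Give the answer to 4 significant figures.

(29.91e-3) / (390.9e6) = 0.0765157e-9 F

76.52 pF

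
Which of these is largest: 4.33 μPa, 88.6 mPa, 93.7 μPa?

4.33 μPa = 0.00000433 Pa
88.6 mPa = 0.0886 Pa
93.7 μPa = 0.0000937 Pa

88.6 mPa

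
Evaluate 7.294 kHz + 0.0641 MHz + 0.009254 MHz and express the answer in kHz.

80.648 kHz

In kHz:
  7.294 kHz → 7.294
  0.0641 MHz = 0.0641 × 10³ kHz = 64.1
  0.009254 MHz = 0.009254 × 10³ kHz = 9.254
Sum: 7.294 + 64.1 + 9.254 = 80.648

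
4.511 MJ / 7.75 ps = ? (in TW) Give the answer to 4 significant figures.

(4.511e6) / (7.75e-12) = 0.582065e18 W

582100 TW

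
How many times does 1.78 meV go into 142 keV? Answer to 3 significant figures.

79800000

(142 × 10³) / (1.78 × 10⁻³) = 79.78 × 10⁶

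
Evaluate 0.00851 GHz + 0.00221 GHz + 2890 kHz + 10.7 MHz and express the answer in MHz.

In MHz:
  0.00851 GHz = 0.00851 × 10³ MHz = 8.51
  0.00221 GHz = 0.00221 × 10³ MHz = 2.21
  2890 kHz = 2890 × 10⁻³ MHz = 2.89
  10.7 MHz → 10.7
Sum: 8.51 + 2.21 + 2.89 + 10.7 = 24.31

24.31 MHz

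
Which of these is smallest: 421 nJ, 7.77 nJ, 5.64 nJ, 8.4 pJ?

421 nJ = 0.000000421 J
7.77 nJ = 0.00000000777 J
5.64 nJ = 0.00000000564 J
8.4 pJ = 0.0000000000084 J

8.4 pJ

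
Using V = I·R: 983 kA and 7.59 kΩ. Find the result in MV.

983 × 10^3 × 7.59 × 10^3 = 7460.97 × 10^6 V

7460.97 MV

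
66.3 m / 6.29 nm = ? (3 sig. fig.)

(66.3) / (6.29 × 10^-9) = 10.54 × 10^9

10500000000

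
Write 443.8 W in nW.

(no prefix) = 10^0, nano = 10^-9; factor is 10^9.
443.8 × 10^9 = 443800000000

443800000000 nW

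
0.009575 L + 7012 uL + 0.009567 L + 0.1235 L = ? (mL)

149.654 mL

In mL:
  0.009575 L = 0.009575 × 10³ mL = 9.575
  7012 uL = 7012 × 10⁻³ mL = 7.012
  0.009567 L = 0.009567 × 10³ mL = 9.567
  0.1235 L = 0.1235 × 10³ mL = 123.5
Sum: 9.575 + 7.012 + 9.567 + 123.5 = 149.654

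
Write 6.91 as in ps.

0.00000691 ps

atto = 1e-18, pico = 1e-12; factor is 1e-6.
6.91 × 1e-6 = 0.00000691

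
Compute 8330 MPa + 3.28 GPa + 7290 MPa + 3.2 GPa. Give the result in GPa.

In GPa:
  8330 MPa = 8330e-3 GPa = 8.33
  3.28 GPa → 3.28
  7290 MPa = 7290e-3 GPa = 7.29
  3.2 GPa → 3.2
Sum: 8.33 + 3.28 + 7.29 + 3.2 = 22.1

22.1 GPa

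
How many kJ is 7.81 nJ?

0.00000000000781 kJ

nano = 1e-9, kilo = 1e3; factor is 1e-12.
7.81 × 1e-12 = 0.00000000000781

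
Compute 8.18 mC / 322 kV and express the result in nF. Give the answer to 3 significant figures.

(8.18 × 10⁻³) / (322 × 10³) = 0.025404 × 10⁻⁶ F

25.4 nF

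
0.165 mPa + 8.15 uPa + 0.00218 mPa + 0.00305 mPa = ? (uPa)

In uPa:
  0.165 mPa = 0.165e3 uPa = 165
  8.15 uPa → 8.15
  0.00218 mPa = 0.00218e3 uPa = 2.18
  0.00305 mPa = 0.00305e3 uPa = 3.05
Sum: 165 + 8.15 + 2.18 + 3.05 = 178.38

178.38 uPa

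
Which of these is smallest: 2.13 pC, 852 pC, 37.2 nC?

2.13 pC = 0.00000000000213 C
852 pC = 0.000000000852 C
37.2 nC = 0.0000000372 C

2.13 pC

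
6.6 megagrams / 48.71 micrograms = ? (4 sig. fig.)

135500000000

(6.6e6) / (48.71e-6) = 0.1355e12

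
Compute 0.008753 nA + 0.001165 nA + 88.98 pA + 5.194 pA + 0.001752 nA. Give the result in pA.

In pA:
  0.008753 nA = 0.008753e3 pA = 8.753
  0.001165 nA = 0.001165e3 pA = 1.165
  88.98 pA → 88.98
  5.194 pA → 5.194
  0.001752 nA = 0.001752e3 pA = 1.752
Sum: 8.753 + 1.165 + 88.98 + 5.194 + 1.752 = 105.844

105.844 pA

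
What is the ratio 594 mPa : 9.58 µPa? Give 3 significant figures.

62000

(594 × 10⁻³) / (9.58 × 10⁻⁶) = 62 × 10³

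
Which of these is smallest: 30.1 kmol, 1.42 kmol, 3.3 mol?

30.1 kmol = 30100 mol
1.42 kmol = 1420 mol
3.3 mol = 3.3 mol

3.3 mol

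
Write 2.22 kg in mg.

2220000 mg

kilo = 1e3, milli = 1e-3; factor is 1e6.
2.22 × 1e6 = 2220000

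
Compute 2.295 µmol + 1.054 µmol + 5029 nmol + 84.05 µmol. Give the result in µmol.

In µmol:
  2.295 µmol → 2.295
  1.054 µmol → 1.054
  5029 nmol = 5029 × 10⁻³ µmol = 5.029
  84.05 µmol → 84.05
Sum: 2.295 + 1.054 + 5.029 + 84.05 = 92.428

92.428 µmol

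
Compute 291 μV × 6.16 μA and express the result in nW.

1.79256 nW

291 × 10⁻⁶ × 6.16 × 10⁻⁶ = 1792.56 × 10⁻¹² W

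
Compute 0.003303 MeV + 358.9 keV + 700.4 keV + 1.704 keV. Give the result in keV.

In keV:
  0.003303 MeV = 0.003303 × 10^3 keV = 3.303
  358.9 keV → 358.9
  700.4 keV → 700.4
  1.704 keV → 1.704
Sum: 3.303 + 358.9 + 700.4 + 1.704 = 1064.307

1064.307 keV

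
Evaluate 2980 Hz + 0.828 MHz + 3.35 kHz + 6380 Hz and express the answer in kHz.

In kHz:
  2980 Hz = 2980 × 10^-3 kHz = 2.98
  0.828 MHz = 0.828 × 10^3 kHz = 828
  3.35 kHz → 3.35
  6380 Hz = 6380 × 10^-3 kHz = 6.38
Sum: 2.98 + 828 + 3.35 + 6.38 = 840.71

840.71 kHz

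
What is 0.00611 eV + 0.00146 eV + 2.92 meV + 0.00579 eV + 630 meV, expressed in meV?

646.28 meV

In meV:
  0.00611 eV = 0.00611 × 10³ meV = 6.11
  0.00146 eV = 0.00146 × 10³ meV = 1.46
  2.92 meV → 2.92
  0.00579 eV = 0.00579 × 10³ meV = 5.79
  630 meV → 630
Sum: 6.11 + 1.46 + 2.92 + 5.79 + 630 = 646.28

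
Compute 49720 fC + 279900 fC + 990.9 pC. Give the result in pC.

In pC:
  49720 fC = 49720e-3 pC = 49.72
  279900 fC = 279900e-3 pC = 279.9
  990.9 pC → 990.9
Sum: 49.72 + 279.9 + 990.9 = 1320.52

1320.52 pC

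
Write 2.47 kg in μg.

2470000000 μg

kilo = 10³, micro = 10⁻⁶; factor is 10⁹.
2.47 × 10⁹ = 2470000000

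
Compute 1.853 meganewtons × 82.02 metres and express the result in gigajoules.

0.15198306 gigajoules

1.853 × 10^6 × 82.02 = 151.98306 × 10^6 J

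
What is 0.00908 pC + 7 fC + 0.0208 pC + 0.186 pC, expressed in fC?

In fC:
  0.00908 pC = 0.00908 × 10³ fC = 9.08
  7 fC → 7
  0.0208 pC = 0.0208 × 10³ fC = 20.8
  0.186 pC = 0.186 × 10³ fC = 186
Sum: 9.08 + 7 + 20.8 + 186 = 222.88

222.88 fC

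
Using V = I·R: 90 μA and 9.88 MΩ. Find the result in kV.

0.8892 kV

90e-6 × 9.88e6 = 889.2 V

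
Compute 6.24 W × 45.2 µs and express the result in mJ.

6.24 × 45.2e-6 = 282.048e-6 J

0.282048 mJ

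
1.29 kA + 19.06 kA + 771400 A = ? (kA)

791.75 kA

In kA:
  1.29 kA → 1.29
  19.06 kA → 19.06
  771400 A = 771400 × 10⁻³ kA = 771.4
Sum: 1.29 + 19.06 + 771.4 = 791.75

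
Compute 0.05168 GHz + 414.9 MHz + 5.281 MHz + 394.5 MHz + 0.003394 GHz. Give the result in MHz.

In MHz:
  0.05168 GHz = 0.05168 × 10³ MHz = 51.68
  414.9 MHz → 414.9
  5.281 MHz → 5.281
  394.5 MHz → 394.5
  0.003394 GHz = 0.003394 × 10³ MHz = 3.394
Sum: 51.68 + 414.9 + 5.281 + 394.5 + 3.394 = 869.755

869.755 MHz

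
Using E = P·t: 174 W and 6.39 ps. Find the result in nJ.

1.11186 nJ

174 × 6.39 × 10^-12 = 1111.86 × 10^-12 J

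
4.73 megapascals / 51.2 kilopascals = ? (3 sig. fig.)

92.4

(4.73e6) / (51.2e3) = 0.09238e3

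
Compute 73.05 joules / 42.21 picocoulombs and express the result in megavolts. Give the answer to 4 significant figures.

1731000 megavolts

(73.05) / (42.21 × 10^-12) = 1.73063 × 10^12 V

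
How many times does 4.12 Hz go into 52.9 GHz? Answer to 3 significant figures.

12800000000

(52.9 × 10^9) / (4.12) = 12.84 × 10^9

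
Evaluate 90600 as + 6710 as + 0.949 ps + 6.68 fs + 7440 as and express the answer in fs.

1060.43 fs

In fs:
  90600 as = 90600e-3 fs = 90.6
  6710 as = 6710e-3 fs = 6.71
  0.949 ps = 0.949e3 fs = 949
  6.68 fs → 6.68
  7440 as = 7440e-3 fs = 7.44
Sum: 90.6 + 6.71 + 949 + 6.68 + 7.44 = 1060.43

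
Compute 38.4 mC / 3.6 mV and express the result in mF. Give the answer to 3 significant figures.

10700 mF

(38.4 × 10^-3) / (3.6 × 10^-3) = 10.667 F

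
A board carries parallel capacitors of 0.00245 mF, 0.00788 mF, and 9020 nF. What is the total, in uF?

In uF:
  0.00245 mF = 0.00245 × 10^3 uF = 2.45
  0.00788 mF = 0.00788 × 10^3 uF = 7.88
  9020 nF = 9020 × 10^-3 uF = 9.02
Sum: 2.45 + 7.88 + 9.02 = 19.35

19.35 uF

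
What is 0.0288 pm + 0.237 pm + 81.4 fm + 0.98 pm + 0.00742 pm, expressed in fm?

In fm:
  0.0288 pm = 0.0288e3 fm = 28.8
  0.237 pm = 0.237e3 fm = 237
  81.4 fm → 81.4
  0.98 pm = 0.98e3 fm = 980
  0.00742 pm = 0.00742e3 fm = 7.42
Sum: 28.8 + 237 + 81.4 + 980 + 7.42 = 1334.62

1334.62 fm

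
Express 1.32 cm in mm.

centi = 1e-2, milli = 1e-3; factor is 1e1.
1.32 × 1e1 = 13.2

13.2 mm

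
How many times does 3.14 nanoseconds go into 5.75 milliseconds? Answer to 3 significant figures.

(5.75 × 10^-3) / (3.14 × 10^-9) = 1.831 × 10^6

1830000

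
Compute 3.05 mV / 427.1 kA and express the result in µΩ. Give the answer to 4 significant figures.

(3.05 × 10⁻³) / (427.1 × 10³) = 0.00714118 × 10⁻⁶ Ω

0.007141 µΩ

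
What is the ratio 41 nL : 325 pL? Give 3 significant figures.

(41 × 10^-9) / (325 × 10^-12) = 0.1262 × 10^3

126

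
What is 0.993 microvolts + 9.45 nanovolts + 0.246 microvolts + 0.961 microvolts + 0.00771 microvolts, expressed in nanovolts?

In nanovolts:
  0.993 microvolts = 0.993e3 nanovolts = 993
  9.45 nanovolts → 9.45
  0.246 microvolts = 0.246e3 nanovolts = 246
  0.961 microvolts = 0.961e3 nanovolts = 961
  0.00771 microvolts = 0.00771e3 nanovolts = 7.71
Sum: 993 + 9.45 + 246 + 961 + 7.71 = 2217.16

2217.16 nanovolts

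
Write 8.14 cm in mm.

81.4 mm

centi = 10⁻², milli = 10⁻³; factor is 10¹.
8.14 × 10¹ = 81.4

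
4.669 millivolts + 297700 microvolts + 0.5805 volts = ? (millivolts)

882.869 millivolts

In millivolts:
  4.669 millivolts → 4.669
  297700 microvolts = 297700e-3 millivolts = 297.7
  0.5805 volts = 0.5805e3 millivolts = 580.5
Sum: 4.669 + 297.7 + 580.5 = 882.869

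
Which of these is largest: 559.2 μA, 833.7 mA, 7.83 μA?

833.7 mA

559.2 μA = 0.0005592 A
833.7 mA = 0.8337 A
7.83 μA = 0.00000783 A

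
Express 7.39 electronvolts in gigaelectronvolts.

0.00000000739 gigaelectronvolts

(no prefix) = 1e0, giga = 1e9; factor is 1e-9.
7.39 × 1e-9 = 0.00000000739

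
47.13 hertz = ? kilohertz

0.04713 kilohertz

(no prefix) = 10^0, kilo = 10^3; factor is 10^-3.
47.13 × 10^-3 = 0.04713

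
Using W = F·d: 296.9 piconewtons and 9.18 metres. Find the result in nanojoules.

296.9e-12 × 9.18 = 2725.542e-12 J

2.725542 nanojoules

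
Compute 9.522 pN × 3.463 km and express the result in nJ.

9.522 × 10^-12 × 3.463 × 10^3 = 32.974686 × 10^-9 J

32.974686 nJ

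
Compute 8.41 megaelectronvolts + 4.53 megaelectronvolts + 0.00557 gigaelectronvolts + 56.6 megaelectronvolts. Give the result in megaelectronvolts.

In megaelectronvolts:
  8.41 megaelectronvolts → 8.41
  4.53 megaelectronvolts → 4.53
  0.00557 gigaelectronvolts = 0.00557 × 10^3 megaelectronvolts = 5.57
  56.6 megaelectronvolts → 56.6
Sum: 8.41 + 4.53 + 5.57 + 56.6 = 75.11

75.11 megaelectronvolts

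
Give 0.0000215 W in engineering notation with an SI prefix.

21.5 μW

= 21.5e-6 W; 1e-6 is micro.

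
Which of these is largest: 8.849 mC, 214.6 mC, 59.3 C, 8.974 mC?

59.3 C

8.849 mC = 0.008849 C
214.6 mC = 0.2146 C
59.3 C = 59.3 C
8.974 mC = 0.008974 C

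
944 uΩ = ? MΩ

micro = 10⁻⁶, mega = 10⁶; factor is 10⁻¹².
944 × 10⁻¹² = 0.000000000944

0.000000000944 MΩ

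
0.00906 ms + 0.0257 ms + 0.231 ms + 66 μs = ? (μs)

In μs:
  0.00906 ms = 0.00906e3 μs = 9.06
  0.0257 ms = 0.0257e3 μs = 25.7
  0.231 ms = 0.231e3 μs = 231
  66 μs → 66
Sum: 9.06 + 25.7 + 231 + 66 = 331.76

331.76 μs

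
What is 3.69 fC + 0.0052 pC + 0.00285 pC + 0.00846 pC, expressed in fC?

In fC:
  3.69 fC → 3.69
  0.0052 pC = 0.0052 × 10^3 fC = 5.2
  0.00285 pC = 0.00285 × 10^3 fC = 2.85
  0.00846 pC = 0.00846 × 10^3 fC = 8.46
Sum: 3.69 + 5.2 + 2.85 + 8.46 = 20.2

20.2 fC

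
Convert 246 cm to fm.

centi = 1e-2, femto = 1e-15; factor is 1e13.
246 × 1e13 = 2460000000000000

2460000000000000 fm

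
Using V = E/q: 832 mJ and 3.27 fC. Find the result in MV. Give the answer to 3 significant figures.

(832 × 10^-3) / (3.27 × 10^-15) = 254.43 × 10^12 V

254000000 MV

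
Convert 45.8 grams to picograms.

(no prefix) = 10^0, pico = 10^-12; factor is 10^12.
45.8 × 10^12 = 45800000000000

45800000000000 picograms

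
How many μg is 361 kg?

kilo = 10³, micro = 10⁻⁶; factor is 10⁹.
361 × 10⁹ = 361000000000

361000000000 μg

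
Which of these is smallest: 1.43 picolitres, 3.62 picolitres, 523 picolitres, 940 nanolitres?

1.43 picolitres

1.43 picolitres = 0.00000000000143 litres
3.62 picolitres = 0.00000000000362 litres
523 picolitres = 0.000000000523 litres
940 nanolitres = 0.00000094 litres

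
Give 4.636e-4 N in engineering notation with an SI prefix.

463.6 µN

= 463.6e-6 N; 1e-6 is micro.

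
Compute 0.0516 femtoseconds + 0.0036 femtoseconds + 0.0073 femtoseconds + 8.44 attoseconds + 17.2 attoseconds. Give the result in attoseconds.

88.14 attoseconds

In attoseconds:
  0.0516 femtoseconds = 0.0516 × 10^3 attoseconds = 51.6
  0.0036 femtoseconds = 0.0036 × 10^3 attoseconds = 3.6
  0.0073 femtoseconds = 0.0073 × 10^3 attoseconds = 7.3
  8.44 attoseconds → 8.44
  17.2 attoseconds → 17.2
Sum: 51.6 + 3.6 + 7.3 + 8.44 + 17.2 = 88.14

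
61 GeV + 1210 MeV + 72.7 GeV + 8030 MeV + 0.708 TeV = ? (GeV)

850.94 GeV

In GeV:
  61 GeV → 61
  1210 MeV = 1210 × 10⁻³ GeV = 1.21
  72.7 GeV → 72.7
  8030 MeV = 8030 × 10⁻³ GeV = 8.03
  0.708 TeV = 0.708 × 10³ GeV = 708
Sum: 61 + 1.21 + 72.7 + 8.03 + 708 = 850.94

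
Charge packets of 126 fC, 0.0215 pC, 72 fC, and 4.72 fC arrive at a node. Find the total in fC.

In fC:
  126 fC → 126
  0.0215 pC = 0.0215 × 10³ fC = 21.5
  72 fC → 72
  4.72 fC → 4.72
Sum: 126 + 21.5 + 72 + 4.72 = 224.22

224.22 fC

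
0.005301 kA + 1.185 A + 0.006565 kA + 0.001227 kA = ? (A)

In A:
  0.005301 kA = 0.005301 × 10³ A = 5.301
  1.185 A → 1.185
  0.006565 kA = 0.006565 × 10³ A = 6.565
  0.001227 kA = 0.001227 × 10³ A = 1.227
Sum: 5.301 + 1.185 + 6.565 + 1.227 = 14.278

14.278 A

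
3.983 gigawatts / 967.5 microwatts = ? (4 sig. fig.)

4117000000000

(3.983e9) / (967.5e-6) = 0.0041168e15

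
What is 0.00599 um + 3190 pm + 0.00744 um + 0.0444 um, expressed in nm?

61.02 nm

In nm:
  0.00599 um = 0.00599 × 10^3 nm = 5.99
  3190 pm = 3190 × 10^-3 nm = 3.19
  0.00744 um = 0.00744 × 10^3 nm = 7.44
  0.0444 um = 0.0444 × 10^3 nm = 44.4
Sum: 5.99 + 3.19 + 7.44 + 44.4 = 61.02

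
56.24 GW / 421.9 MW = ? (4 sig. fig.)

133.3

(56.24 × 10⁹) / (421.9 × 10⁶) = 0.1333 × 10³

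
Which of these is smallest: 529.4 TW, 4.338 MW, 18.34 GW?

529.4 TW = 529400000000000 W
4.338 MW = 4338000 W
18.34 GW = 18340000000 W

4.338 MW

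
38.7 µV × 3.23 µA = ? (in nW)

0.125001 nW

38.7e-6 × 3.23e-6 = 125.001e-12 W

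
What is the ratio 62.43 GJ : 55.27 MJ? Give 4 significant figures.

(62.43 × 10^9) / (55.27 × 10^6) = 1.1295 × 10^3

1130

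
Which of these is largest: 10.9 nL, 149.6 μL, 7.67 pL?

10.9 nL = 0.0000000109 L
149.6 μL = 0.0001496 L
7.67 pL = 0.00000000000767 L

149.6 μL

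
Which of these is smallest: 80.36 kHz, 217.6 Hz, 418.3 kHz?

217.6 Hz

80.36 kHz = 80360 Hz
217.6 Hz = 217.6 Hz
418.3 kHz = 418300 Hz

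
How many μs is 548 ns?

nano = 10^-9, micro = 10^-6; factor is 10^-3.
548 × 10^-3 = 0.548

0.548 μs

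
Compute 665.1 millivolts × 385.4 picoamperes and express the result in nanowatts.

0.25632954 nanowatts

665.1e-3 × 385.4e-12 = 256329.54e-15 W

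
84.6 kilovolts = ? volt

kilo = 10^3, (no prefix) = 10^0; factor is 10^3.
84.6 × 10^3 = 84600

84600 volts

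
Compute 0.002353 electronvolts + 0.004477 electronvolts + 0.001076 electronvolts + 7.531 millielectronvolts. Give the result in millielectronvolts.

In millielectronvolts:
  0.002353 electronvolts = 0.002353 × 10³ millielectronvolts = 2.353
  0.004477 electronvolts = 0.004477 × 10³ millielectronvolts = 4.477
  0.001076 electronvolts = 0.001076 × 10³ millielectronvolts = 1.076
  7.531 millielectronvolts → 7.531
Sum: 2.353 + 4.477 + 1.076 + 7.531 = 15.437

15.437 millielectronvolts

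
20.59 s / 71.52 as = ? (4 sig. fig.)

(20.59) / (71.52 × 10⁻¹⁸) = 0.28789 × 10¹⁸

287900000000000000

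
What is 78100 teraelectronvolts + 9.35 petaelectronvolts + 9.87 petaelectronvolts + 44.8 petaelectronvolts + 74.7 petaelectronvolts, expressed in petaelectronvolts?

In petaelectronvolts:
  78100 teraelectronvolts = 78100 × 10⁻³ petaelectronvolts = 78.1
  9.35 petaelectronvolts → 9.35
  9.87 petaelectronvolts → 9.87
  44.8 petaelectronvolts → 44.8
  74.7 petaelectronvolts → 74.7
Sum: 78.1 + 9.35 + 9.87 + 44.8 + 74.7 = 216.82

216.82 petaelectronvolts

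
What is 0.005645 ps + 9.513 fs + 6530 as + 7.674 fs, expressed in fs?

29.362 fs

In fs:
  0.005645 ps = 0.005645 × 10^3 fs = 5.645
  9.513 fs → 9.513
  6530 as = 6530 × 10^-3 fs = 6.53
  7.674 fs → 7.674
Sum: 5.645 + 9.513 + 6.53 + 7.674 = 29.362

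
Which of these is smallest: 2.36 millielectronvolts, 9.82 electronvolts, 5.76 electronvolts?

2.36 millielectronvolts

2.36 millielectronvolts = 0.00236 electronvolts
9.82 electronvolts = 9.82 electronvolts
5.76 electronvolts = 5.76 electronvolts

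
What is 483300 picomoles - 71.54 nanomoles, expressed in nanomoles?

411.76 nanomoles

In nanomoles:
  483300 picomoles = 483300 × 10⁻³ nanomoles = 483.3
  71.54 nanomoles → 71.54
Difference: 483.3 - 71.54 = 411.76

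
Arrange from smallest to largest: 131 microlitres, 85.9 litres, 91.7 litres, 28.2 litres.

131 microlitres < 28.2 litres < 85.9 litres < 91.7 litres

131 microlitres = 0.000131 litres
85.9 litres = 85.9 litres
91.7 litres = 91.7 litres
28.2 litres = 28.2 litres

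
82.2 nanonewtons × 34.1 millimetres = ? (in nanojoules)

2.80302 nanojoules

82.2 × 10^-9 × 34.1 × 10^-3 = 2803.02 × 10^-12 J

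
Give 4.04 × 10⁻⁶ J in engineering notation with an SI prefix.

= 4.04 × 10⁻⁶ J; 10⁻⁶ is micro.

4.04 μJ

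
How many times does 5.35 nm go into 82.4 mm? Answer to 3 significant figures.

(82.4 × 10^-3) / (5.35 × 10^-9) = 15.4 × 10^6

15400000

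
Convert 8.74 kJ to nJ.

8740000000000 nJ

kilo = 10³, nano = 10⁻⁹; factor is 10¹².
8.74 × 10¹² = 8740000000000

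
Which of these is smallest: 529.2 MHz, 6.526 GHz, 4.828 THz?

529.2 MHz

529.2 MHz = 529200000 Hz
6.526 GHz = 6526000000 Hz
4.828 THz = 4828000000000 Hz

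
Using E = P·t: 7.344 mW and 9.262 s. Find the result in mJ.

7.344e-3 × 9.262 = 68.020128e-3 J

68.020128 mJ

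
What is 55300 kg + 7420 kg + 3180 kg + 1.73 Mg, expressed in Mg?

In Mg:
  55300 kg = 55300 × 10^-3 Mg = 55.3
  7420 kg = 7420 × 10^-3 Mg = 7.42
  3180 kg = 3180 × 10^-3 Mg = 3.18
  1.73 Mg → 1.73
Sum: 55.3 + 7.42 + 3.18 + 1.73 = 67.63

67.63 Mg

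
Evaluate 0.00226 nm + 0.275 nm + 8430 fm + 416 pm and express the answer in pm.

701.69 pm

In pm:
  0.00226 nm = 0.00226 × 10^3 pm = 2.26
  0.275 nm = 0.275 × 10^3 pm = 275
  8430 fm = 8430 × 10^-3 pm = 8.43
  416 pm → 416
Sum: 2.26 + 275 + 8.43 + 416 = 701.69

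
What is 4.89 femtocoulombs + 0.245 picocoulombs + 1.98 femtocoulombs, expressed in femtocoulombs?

In femtocoulombs:
  4.89 femtocoulombs → 4.89
  0.245 picocoulombs = 0.245 × 10^3 femtocoulombs = 245
  1.98 femtocoulombs → 1.98
Sum: 4.89 + 245 + 1.98 = 251.87

251.87 femtocoulombs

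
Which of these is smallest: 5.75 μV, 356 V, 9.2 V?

5.75 μV

5.75 μV = 0.00000575 V
356 V = 356 V
9.2 V = 9.2 V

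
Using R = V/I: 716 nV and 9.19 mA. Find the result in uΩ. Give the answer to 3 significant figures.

(716 × 10⁻⁹) / (9.19 × 10⁻³) = 77.911 × 10⁻⁶ Ω

77.9 uΩ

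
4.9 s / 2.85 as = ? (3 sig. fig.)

1720000000000000000

(4.9) / (2.85 × 10⁻¹⁸) = 1.719 × 10¹⁸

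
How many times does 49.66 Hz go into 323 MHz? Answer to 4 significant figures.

6504000

(323e6) / (49.66) = 6.5042e6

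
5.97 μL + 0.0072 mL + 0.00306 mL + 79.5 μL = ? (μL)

In μL:
  5.97 μL → 5.97
  0.0072 mL = 0.0072e3 μL = 7.2
  0.00306 mL = 0.00306e3 μL = 3.06
  79.5 μL → 79.5
Sum: 5.97 + 7.2 + 3.06 + 79.5 = 95.73

95.73 μL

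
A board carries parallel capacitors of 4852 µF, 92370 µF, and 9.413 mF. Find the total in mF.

In mF:
  4852 µF = 4852e-3 mF = 4.852
  92370 µF = 92370e-3 mF = 92.37
  9.413 mF → 9.413
Sum: 4.852 + 92.37 + 9.413 = 106.635

106.635 mF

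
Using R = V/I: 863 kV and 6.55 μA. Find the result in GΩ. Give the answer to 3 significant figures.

(863 × 10³) / (6.55 × 10⁻⁶) = 131.76 × 10⁹ Ω

132 GΩ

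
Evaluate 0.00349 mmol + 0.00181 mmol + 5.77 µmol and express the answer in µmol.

11.07 µmol

In µmol:
  0.00349 mmol = 0.00349e3 µmol = 3.49
  0.00181 mmol = 0.00181e3 µmol = 1.81
  5.77 µmol → 5.77
Sum: 3.49 + 1.81 + 5.77 = 11.07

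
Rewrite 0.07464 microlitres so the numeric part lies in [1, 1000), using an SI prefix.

74.64 nanolitres

= 74.64e-9 litres; 1e-9 is nano.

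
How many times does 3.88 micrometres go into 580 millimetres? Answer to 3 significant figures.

(580 × 10^-3) / (3.88 × 10^-6) = 149.5 × 10^3

149000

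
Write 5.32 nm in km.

nano = 10⁻⁹, kilo = 10³; factor is 10⁻¹².
5.32 × 10⁻¹² = 0.00000000000532

0.00000000000532 km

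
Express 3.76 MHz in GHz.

mega = 10^6, giga = 10^9; factor is 10^-3.
3.76 × 10^-3 = 0.00376

0.00376 GHz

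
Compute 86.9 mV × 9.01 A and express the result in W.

0.782969 W

86.9 × 10⁻³ × 9.01 = 782.969 × 10⁻³ W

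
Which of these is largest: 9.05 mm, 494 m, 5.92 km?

9.05 mm = 0.00905 m
494 m = 494 m
5.92 km = 5920 m

5.92 km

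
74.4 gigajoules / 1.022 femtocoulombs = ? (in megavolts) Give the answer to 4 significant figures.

72800000000000000000 megavolts

(74.4 × 10^9) / (1.022 × 10^-15) = 72.7984 × 10^24 V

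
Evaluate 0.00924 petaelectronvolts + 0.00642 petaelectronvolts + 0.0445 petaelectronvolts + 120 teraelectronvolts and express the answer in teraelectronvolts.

180.16 teraelectronvolts

In teraelectronvolts:
  0.00924 petaelectronvolts = 0.00924 × 10^3 teraelectronvolts = 9.24
  0.00642 petaelectronvolts = 0.00642 × 10^3 teraelectronvolts = 6.42
  0.0445 petaelectronvolts = 0.0445 × 10^3 teraelectronvolts = 44.5
  120 teraelectronvolts → 120
Sum: 9.24 + 6.42 + 44.5 + 120 = 180.16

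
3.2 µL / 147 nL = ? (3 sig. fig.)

21.8

(3.2e-6) / (147e-9) = 0.02177e3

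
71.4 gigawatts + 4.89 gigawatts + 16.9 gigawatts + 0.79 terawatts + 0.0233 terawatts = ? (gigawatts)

906.49 gigawatts

In gigawatts:
  71.4 gigawatts → 71.4
  4.89 gigawatts → 4.89
  16.9 gigawatts → 16.9
  0.79 terawatts = 0.79 × 10^3 gigawatts = 790
  0.0233 terawatts = 0.0233 × 10^3 gigawatts = 23.3
Sum: 71.4 + 4.89 + 16.9 + 790 + 23.3 = 906.49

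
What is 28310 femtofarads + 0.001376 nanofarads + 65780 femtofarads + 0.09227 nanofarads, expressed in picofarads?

187.736 picofarads

In picofarads:
  28310 femtofarads = 28310e-3 picofarads = 28.31
  0.001376 nanofarads = 0.001376e3 picofarads = 1.376
  65780 femtofarads = 65780e-3 picofarads = 65.78
  0.09227 nanofarads = 0.09227e3 picofarads = 92.27
Sum: 28.31 + 1.376 + 65.78 + 92.27 = 187.736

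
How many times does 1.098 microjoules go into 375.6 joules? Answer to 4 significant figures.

(375.6) / (1.098e-6) = 342.08e6

342100000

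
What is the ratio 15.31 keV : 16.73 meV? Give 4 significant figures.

(15.31 × 10³) / (16.73 × 10⁻³) = 0.91512 × 10⁶

915100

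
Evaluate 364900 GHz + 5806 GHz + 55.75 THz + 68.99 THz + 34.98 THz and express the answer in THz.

530.426 THz

In THz:
  364900 GHz = 364900 × 10^-3 THz = 364.9
  5806 GHz = 5806 × 10^-3 THz = 5.806
  55.75 THz → 55.75
  68.99 THz → 68.99
  34.98 THz → 34.98
Sum: 364.9 + 5.806 + 55.75 + 68.99 + 34.98 = 530.426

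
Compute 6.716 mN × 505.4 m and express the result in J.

6.716 × 10^-3 × 505.4 = 3394.2664 × 10^-3 J

3.3942664 J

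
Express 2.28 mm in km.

milli = 10^-3, kilo = 10^3; factor is 10^-6.
2.28 × 10^-6 = 0.00000228

0.00000228 km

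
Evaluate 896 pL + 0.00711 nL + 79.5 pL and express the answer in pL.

982.61 pL

In pL:
  896 pL → 896
  0.00711 nL = 0.00711e3 pL = 7.11
  79.5 pL → 79.5
Sum: 896 + 7.11 + 79.5 = 982.61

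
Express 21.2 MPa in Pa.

mega = 1e6, (no prefix) = 1e0; factor is 1e6.
21.2 × 1e6 = 21200000

21200000 Pa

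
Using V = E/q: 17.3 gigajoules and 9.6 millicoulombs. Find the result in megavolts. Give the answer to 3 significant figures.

(17.3 × 10^9) / (9.6 × 10^-3) = 1.8021 × 10^12 V

1800000 megavolts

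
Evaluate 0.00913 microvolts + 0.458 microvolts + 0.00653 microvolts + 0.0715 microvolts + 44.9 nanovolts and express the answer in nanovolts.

In nanovolts:
  0.00913 microvolts = 0.00913 × 10³ nanovolts = 9.13
  0.458 microvolts = 0.458 × 10³ nanovolts = 458
  0.00653 microvolts = 0.00653 × 10³ nanovolts = 6.53
  0.0715 microvolts = 0.0715 × 10³ nanovolts = 71.5
  44.9 nanovolts → 44.9
Sum: 9.13 + 458 + 6.53 + 71.5 + 44.9 = 590.06

590.06 nanovolts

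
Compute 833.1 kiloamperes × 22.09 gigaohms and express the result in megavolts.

833.1e3 × 22.09e9 = 18403.179e12 V

18403179000 megavolts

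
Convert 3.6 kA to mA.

kilo = 10^3, milli = 10^-3; factor is 10^6.
3.6 × 10^6 = 3600000

3600000 mA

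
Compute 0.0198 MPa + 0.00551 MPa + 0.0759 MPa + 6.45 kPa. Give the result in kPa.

In kPa:
  0.0198 MPa = 0.0198 × 10³ kPa = 19.8
  0.00551 MPa = 0.00551 × 10³ kPa = 5.51
  0.0759 MPa = 0.0759 × 10³ kPa = 75.9
  6.45 kPa → 6.45
Sum: 19.8 + 5.51 + 75.9 + 6.45 = 107.66

107.66 kPa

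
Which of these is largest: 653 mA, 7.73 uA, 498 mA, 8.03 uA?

653 mA

653 mA = 0.653 A
7.73 uA = 0.00000773 A
498 mA = 0.498 A
8.03 uA = 0.00000803 A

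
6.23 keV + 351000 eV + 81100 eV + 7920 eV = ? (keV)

In keV:
  6.23 keV → 6.23
  351000 eV = 351000e-3 keV = 351
  81100 eV = 81100e-3 keV = 81.1
  7920 eV = 7920e-3 keV = 7.92
Sum: 6.23 + 351 + 81.1 + 7.92 = 446.25

446.25 keV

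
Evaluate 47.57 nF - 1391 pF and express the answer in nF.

46.179 nF

In nF:
  47.57 nF → 47.57
  1391 pF = 1391 × 10^-3 nF = 1.391
Difference: 47.57 - 1.391 = 46.179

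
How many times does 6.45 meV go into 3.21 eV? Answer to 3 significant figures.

498

(3.21) / (6.45 × 10^-3) = 0.4977 × 10^3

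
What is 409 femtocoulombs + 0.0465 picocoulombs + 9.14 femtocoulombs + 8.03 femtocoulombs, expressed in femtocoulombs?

472.67 femtocoulombs

In femtocoulombs:
  409 femtocoulombs → 409
  0.0465 picocoulombs = 0.0465 × 10³ femtocoulombs = 46.5
  9.14 femtocoulombs → 9.14
  8.03 femtocoulombs → 8.03
Sum: 409 + 46.5 + 9.14 + 8.03 = 472.67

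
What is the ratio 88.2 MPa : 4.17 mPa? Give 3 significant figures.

(88.2 × 10^6) / (4.17 × 10^-3) = 21.15 × 10^9

21200000000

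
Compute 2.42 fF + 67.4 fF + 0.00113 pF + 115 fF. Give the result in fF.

In fF:
  2.42 fF → 2.42
  67.4 fF → 67.4
  0.00113 pF = 0.00113 × 10^3 fF = 1.13
  115 fF → 115
Sum: 2.42 + 67.4 + 1.13 + 115 = 185.95

185.95 fF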